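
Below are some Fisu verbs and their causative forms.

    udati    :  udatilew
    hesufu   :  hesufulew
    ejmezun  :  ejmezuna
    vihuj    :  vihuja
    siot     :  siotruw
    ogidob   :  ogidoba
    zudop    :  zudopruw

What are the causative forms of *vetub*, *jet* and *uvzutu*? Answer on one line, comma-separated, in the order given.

vetuba, jetruw, uvzutulew

The pattern is voicing of the final sound: -ruw when the stem ends in a voiceless consonant (*siot*, *zudop*); -a when the stem ends in a voiced consonant (*ejmezun*, *vihuj*, *ogidob*); -lew when the stem ends in a vowel (*udati*, *hesufu*).
*vetub*: final sound = /b/, a voiced consonant → -a → *vetuba*.
*jet* — final sound /t/ (a voiceless consonant) → -ruw → *jetruw*.
The final sound of *uvzutu* is /u/, which is a vowel, so the suffix is -lew, giving *uvzutulew*.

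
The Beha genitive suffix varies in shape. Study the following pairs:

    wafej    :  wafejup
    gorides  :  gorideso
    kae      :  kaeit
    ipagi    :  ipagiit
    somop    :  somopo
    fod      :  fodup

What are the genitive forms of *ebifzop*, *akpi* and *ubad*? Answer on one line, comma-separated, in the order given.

The alternation tracks the final sound of the stem — -o when the stem ends in a voiceless consonant (*gorides*, *somop*); -up when the stem ends in a voiced consonant (*wafej*, *fod*); -it when the stem ends in a vowel (*kae*, *ipagi*).
*ebifzop* — final sound /p/ (a voiceless consonant) → -o → *ebifzopo*.
The final sound of *akpi* is /i/, which is a vowel, so the suffix is -it, giving *akpiit*.
The final sound of *ubad* is /d/, which is a voiced consonant, so the suffix is -up, giving *ubadup*.

ebifzopo, akpiit, ubadup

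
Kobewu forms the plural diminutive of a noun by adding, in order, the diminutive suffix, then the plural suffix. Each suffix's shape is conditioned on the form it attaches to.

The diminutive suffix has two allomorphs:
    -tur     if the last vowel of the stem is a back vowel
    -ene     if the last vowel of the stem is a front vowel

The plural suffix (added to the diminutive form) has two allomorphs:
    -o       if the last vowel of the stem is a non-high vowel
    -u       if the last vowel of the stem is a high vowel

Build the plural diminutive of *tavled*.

tavledeneo

*tavled*: last vowel = /e/, a front vowel → -ene → *tavledene*.
The diminutive form *tavledene* — last vowel /e/ (a non-high vowel) → -o → *tavledeneo*.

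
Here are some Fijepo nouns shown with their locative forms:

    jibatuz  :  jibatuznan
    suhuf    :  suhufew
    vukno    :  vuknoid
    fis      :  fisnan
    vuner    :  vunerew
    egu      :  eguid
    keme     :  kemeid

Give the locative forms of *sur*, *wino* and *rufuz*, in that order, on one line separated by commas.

surew, winoid, rufuznan

The alternation tracks the final sound of the stem — -nan when the stem ends in a sibilant (*jibatuz*, *fis*); -ew when the stem ends in a non-sibilant consonant (*suhuf*, *vuner*); -id when the stem ends in a vowel (*vukno*, *egu*, *keme*).
*sur* — final sound /r/ (a non-sibilant consonant) → -ew → *surew*.
Since the final sound of *wino* is /o/ (a vowel), it takes -id, giving *winoid*.
The final sound of *rufuz* is /z/, which is a sibilant, so the suffix is -nan, giving *rufuznan*.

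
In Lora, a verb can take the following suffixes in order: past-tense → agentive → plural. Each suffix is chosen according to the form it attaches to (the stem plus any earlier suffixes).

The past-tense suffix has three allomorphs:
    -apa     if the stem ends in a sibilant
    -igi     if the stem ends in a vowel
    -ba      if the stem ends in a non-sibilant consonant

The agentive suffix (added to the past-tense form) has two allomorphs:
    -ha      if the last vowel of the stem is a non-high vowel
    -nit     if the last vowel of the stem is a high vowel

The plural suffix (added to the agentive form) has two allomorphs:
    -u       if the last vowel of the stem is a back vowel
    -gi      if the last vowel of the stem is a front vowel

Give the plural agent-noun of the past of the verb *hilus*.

hilusapahau

*hilus* — final sound /s/ (a sibilant) → -apa → *hilusapa*.
Since the last vowel of the past-tense form *hilusapa* is /a/ (a non-high vowel), it takes -ha, giving *hilusapaha*.
Since the last vowel of the agentive form *hilusapaha* is /a/ (a back vowel), it takes -u, giving *hilusapahau*.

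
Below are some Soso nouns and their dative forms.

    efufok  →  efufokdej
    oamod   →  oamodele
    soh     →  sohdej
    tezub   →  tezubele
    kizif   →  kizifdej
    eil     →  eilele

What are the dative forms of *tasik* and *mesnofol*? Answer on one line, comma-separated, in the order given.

tasikdej, mesnofolele

Looking at the final consonant of each stem: -dej when the stem ends in a voiceless consonant (*efufok*, *soh*, *kizif*); -ele when the stem ends in a voiced consonant (*oamod*, *tezub*, *eil*).
The final consonant of *tasik* is /k/, which is voiceless, so the suffix is -dej, giving *tasikdej*.
Since the final consonant of *mesnofol* is /l/ (voiced), it takes -ele, giving *mesnofolele*.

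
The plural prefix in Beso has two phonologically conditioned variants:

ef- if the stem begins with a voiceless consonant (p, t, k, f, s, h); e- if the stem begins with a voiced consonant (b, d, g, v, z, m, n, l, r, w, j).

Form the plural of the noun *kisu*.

Since the first consonant of *kisu* is /k/ (voiceless), it takes ef-, giving *efkisu*.

efkisu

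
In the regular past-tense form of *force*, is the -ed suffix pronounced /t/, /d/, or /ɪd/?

/t/

The stem *force* ends in a voiceless consonant other than /t/.
The -ed suffix is realized as /ɪd/ after /t, d/; as /t/ after other voiceless consonants; and as /d/ after other voiced sounds.
So -ed on *force* is pronounced /t/.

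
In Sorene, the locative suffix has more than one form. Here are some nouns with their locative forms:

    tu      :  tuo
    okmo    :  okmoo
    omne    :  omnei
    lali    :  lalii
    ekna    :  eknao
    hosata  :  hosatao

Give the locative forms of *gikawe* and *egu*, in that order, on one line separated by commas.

gikawei, eguo

The pattern is front/back vowel harmony: -i when the last vowel of the stem is a front vowel (*omne*, *lali*); -o when the last vowel of the stem is a back vowel (*tu*, *okmo*, *ekna*, *hosata*).
*gikawe*: last vowel = /e/, a front vowel → -i → *gikawei*.
*egu*: last vowel = /u/, a back vowel → -o → *eguo*.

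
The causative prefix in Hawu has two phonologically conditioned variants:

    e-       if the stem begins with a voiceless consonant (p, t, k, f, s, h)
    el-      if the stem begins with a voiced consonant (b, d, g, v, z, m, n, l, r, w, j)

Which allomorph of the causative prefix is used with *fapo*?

e-

*fapo*: first consonant = /f/, voiceless → e-.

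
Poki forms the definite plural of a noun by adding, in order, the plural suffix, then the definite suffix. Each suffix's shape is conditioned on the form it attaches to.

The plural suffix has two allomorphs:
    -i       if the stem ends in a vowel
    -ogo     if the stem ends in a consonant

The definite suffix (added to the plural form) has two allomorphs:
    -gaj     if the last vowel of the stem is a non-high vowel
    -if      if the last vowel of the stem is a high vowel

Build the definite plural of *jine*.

jineiif

*jine* — final sound /e/ (a vowel) → -i → *jinei*.
Since the last vowel of the plural form *jinei* is /i/ (a high vowel), it takes -if, giving *jineiif*.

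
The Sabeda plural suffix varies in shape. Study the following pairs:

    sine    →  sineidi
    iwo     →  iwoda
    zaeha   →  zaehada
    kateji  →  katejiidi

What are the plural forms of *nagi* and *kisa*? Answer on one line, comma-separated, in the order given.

The pattern is front/back vowel harmony: -idi when the last vowel of the stem is a front vowel (*sine*, *kateji*); -da when the last vowel of the stem is a back vowel (*iwo*, *zaeha*).
Since the last vowel of *nagi* is /i/ (a front vowel), it takes -idi, giving *nagiidi*.
Since the last vowel of *kisa* is /a/ (a back vowel), it takes -da, giving *kisada*.

nagiidi, kisada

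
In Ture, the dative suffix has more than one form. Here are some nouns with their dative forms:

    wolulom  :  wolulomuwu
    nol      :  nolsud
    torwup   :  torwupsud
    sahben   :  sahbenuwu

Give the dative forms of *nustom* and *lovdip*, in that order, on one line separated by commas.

The alternation tracks the final consonant of the stem — -uwu when the stem ends in a nasal (*wolulom*, *sahben*); -sud when the stem ends in a non-nasal consonant (*nol*, *torwup*).
Since the final consonant of *nustom* is /m/ (a nasal), it takes -uwu, giving *nustomuwu*.
The final consonant of *lovdip* is /p/, which is non-nasal, so the suffix is -sud, giving *lovdipsud*.

nustomuwu, lovdipsud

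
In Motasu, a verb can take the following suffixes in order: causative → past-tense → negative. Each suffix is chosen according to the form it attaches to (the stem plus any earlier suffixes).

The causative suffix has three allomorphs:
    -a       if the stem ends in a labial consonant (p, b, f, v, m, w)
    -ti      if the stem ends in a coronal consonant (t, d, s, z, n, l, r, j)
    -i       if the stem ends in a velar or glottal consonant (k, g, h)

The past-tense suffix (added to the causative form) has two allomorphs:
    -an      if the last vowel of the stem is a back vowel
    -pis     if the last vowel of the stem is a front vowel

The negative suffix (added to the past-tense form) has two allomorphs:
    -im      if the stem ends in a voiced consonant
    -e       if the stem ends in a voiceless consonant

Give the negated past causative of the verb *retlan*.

retlantipise

*retlan*: final consonant = /n/, coronal → -ti → *retlanti*.
Since the last vowel of the causative form *retlanti* is /i/ (a front vowel), it takes -pis, giving *retlantipis*.
The final consonant of the past-tense form *retlantipis* is /s/, which is voiceless, so the negative suffix is -e, giving *retlantipise*.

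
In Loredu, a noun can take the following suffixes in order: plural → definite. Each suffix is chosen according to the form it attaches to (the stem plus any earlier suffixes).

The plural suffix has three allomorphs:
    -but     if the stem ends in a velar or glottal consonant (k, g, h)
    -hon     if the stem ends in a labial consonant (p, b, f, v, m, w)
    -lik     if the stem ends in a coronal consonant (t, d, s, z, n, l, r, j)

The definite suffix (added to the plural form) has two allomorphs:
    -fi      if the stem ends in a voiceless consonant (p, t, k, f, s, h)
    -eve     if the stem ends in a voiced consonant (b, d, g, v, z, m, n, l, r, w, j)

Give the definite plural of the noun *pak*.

The final consonant of *pak* is /k/, which is velar/glottal, so the plural suffix is -but, giving *pakbut*.
The final consonant of the plural form *pakbut* is /t/, which is voiceless, so the definite suffix is -fi, giving *pakbutfi*.

pakbutfi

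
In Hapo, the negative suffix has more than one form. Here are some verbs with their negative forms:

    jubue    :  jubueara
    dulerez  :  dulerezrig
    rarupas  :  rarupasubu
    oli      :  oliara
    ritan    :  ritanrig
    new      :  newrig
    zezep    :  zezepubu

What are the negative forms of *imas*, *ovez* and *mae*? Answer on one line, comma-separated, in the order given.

Looking at the final sound of each stem: -ubu when the stem ends in a voiceless consonant (*rarupas*, *zezep*); -rig when the stem ends in a voiced consonant (*dulerez*, *ritan*, *new*); -ara when the stem ends in a vowel (*jubue*, *oli*).
*imas* — final sound /s/ (a voiceless consonant) → -ubu → *imasubu*.
Since the final sound of *ovez* is /z/ (a voiced consonant), it takes -rig, giving *ovezrig*.
*mae*: final sound = /e/, a vowel → -ara → *maeara*.

imasubu, ovezrig, maeara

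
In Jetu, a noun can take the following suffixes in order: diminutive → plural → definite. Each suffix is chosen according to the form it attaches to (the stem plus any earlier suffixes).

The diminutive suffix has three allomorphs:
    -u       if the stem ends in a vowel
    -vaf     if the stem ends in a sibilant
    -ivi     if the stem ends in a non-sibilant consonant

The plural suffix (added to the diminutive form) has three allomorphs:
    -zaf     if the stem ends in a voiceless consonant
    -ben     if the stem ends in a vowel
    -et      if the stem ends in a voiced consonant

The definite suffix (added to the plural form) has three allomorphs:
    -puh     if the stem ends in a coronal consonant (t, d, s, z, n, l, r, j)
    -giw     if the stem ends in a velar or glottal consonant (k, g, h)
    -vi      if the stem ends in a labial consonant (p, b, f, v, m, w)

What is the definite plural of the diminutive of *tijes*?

tijesvafzafvi

*tijes* — final sound /s/ (a sibilant) → -vaf → *tijesvaf*.
The diminutive form *tijesvaf* — final sound /f/ (a voiceless consonant) → -zaf → *tijesvafzaf*.
The plural form *tijesvafzaf* — final consonant /f/ (labial) → -vi → *tijesvafzafvi*.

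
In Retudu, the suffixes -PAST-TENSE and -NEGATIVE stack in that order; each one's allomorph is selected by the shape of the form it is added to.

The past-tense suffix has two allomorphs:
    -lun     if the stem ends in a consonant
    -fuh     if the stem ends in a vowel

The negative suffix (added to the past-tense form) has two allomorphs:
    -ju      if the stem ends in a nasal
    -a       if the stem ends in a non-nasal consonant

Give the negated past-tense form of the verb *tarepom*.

tarepomlunju

Since the final sound of *tarepom* is /m/ (a consonant), it takes -lun, giving *tarepomlun*.
Since the final consonant of the past-tense form *tarepomlun* is /n/ (a nasal), it takes -ju, giving *tarepomlunju*.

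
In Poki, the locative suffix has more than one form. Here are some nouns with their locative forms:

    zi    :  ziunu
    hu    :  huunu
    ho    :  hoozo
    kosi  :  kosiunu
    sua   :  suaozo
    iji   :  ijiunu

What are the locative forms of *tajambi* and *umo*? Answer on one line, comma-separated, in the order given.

Looking at the last vowel of each stem: -unu when the last vowel of the stem is a high vowel (*zi*, *hu*, *kosi*, *iji*); -ozo when the last vowel of the stem is a non-high vowel (*ho*, *sua*).
Since the last vowel of *tajambi* is /i/ (a high vowel), it takes -unu, giving *tajambiunu*.
*umo* — last vowel /o/ (a non-high vowel) → -ozo → *umoozo*.

tajambiunu, umoozo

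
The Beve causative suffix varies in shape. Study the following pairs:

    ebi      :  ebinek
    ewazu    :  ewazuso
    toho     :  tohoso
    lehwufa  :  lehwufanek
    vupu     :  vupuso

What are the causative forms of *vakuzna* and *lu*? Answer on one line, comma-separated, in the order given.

Looking at the last vowel of each stem: -so when the last vowel of the stem is a rounded vowel (*ewazu*, *toho*, *vupu*); -nek when the last vowel of the stem is an unrounded vowel (*ebi*, *lehwufa*).
*vakuzna* — last vowel /a/ (an unrounded vowel) → -nek → *vakuznanek*.
*lu*: last vowel = /u/, a rounded vowel → -so → *luso*.

vakuznanek, luso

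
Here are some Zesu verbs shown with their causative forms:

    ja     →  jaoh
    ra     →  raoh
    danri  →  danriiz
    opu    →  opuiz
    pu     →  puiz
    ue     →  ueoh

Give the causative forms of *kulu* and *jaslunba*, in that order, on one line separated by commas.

kuluiz, jaslunbaoh

The pattern is height harmony: -iz when the last vowel of the stem is a high vowel (*danri*, *opu*, *pu*); -oh when the last vowel of the stem is a non-high vowel (*ja*, *ra*, *ue*).
*kulu*: last vowel = /u/, a high vowel → -iz → *kuluiz*.
Since the last vowel of *jaslunba* is /a/ (a non-high vowel), it takes -oh, giving *jaslunbaoh*.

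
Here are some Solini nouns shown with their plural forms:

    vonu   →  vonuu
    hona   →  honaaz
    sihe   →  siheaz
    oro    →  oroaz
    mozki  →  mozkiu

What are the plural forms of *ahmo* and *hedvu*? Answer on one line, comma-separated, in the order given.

ahmoaz, hedvuu

Looking at the last vowel of each stem: -u when the last vowel of the stem is a high vowel (*vonu*, *mozki*); -az when the last vowel of the stem is a non-high vowel (*hona*, *sihe*, *oro*).
Since the last vowel of *ahmo* is /o/ (a non-high vowel), it takes -az, giving *ahmoaz*.
Since the last vowel of *hedvu* is /u/ (a high vowel), it takes -u, giving *hedvuu*.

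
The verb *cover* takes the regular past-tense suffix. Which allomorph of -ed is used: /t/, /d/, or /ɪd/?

The stem *cover* ends in a voiced sound other than /d/.
The -ed suffix is realized as /ɪd/ after /t, d/; as /t/ after other voiceless consonants; and as /d/ after other voiced sounds.
So -ed on *cover* is pronounced /d/.

/d/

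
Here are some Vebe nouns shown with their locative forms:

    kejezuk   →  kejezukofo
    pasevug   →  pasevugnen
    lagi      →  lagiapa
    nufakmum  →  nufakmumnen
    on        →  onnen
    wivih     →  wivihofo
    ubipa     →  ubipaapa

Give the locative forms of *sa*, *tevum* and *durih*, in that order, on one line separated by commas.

saapa, tevumnen, durihofo

The suffix is conditioned by the final sound: -ofo when the stem ends in a voiceless consonant (*kejezuk*, *wivih*); -nen when the stem ends in a voiced consonant (*pasevug*, *nufakmum*, *on*); -apa when the stem ends in a vowel (*lagi*, *ubipa*).
Since the final sound of *sa* is /a/ (a vowel), it takes -apa, giving *saapa*.
*tevum*: final sound = /m/, a voiced consonant → -nen → *tevumnen*.
The final sound of *durih* is /h/, which is a voiceless consonant, so the suffix is -ofo, giving *durihofo*.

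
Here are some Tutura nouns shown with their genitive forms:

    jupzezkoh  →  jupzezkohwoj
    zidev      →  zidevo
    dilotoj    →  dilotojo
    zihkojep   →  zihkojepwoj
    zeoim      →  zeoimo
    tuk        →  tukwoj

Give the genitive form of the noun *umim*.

umimo

The suffix is conditioned by the final consonant: -woj when the stem ends in a voiceless consonant (*jupzezkoh*, *zihkojep*, *tuk*); -o when the stem ends in a voiced consonant (*zidev*, *dilotoj*, *zeoim*).
Since the final consonant of *umim* is /m/ (voiced), it takes -o, giving *umimo*.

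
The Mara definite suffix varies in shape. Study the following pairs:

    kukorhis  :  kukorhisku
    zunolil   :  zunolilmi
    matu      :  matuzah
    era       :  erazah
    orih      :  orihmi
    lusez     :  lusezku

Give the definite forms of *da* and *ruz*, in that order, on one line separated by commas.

dazah, ruzku

The pattern is sibilance of the final sound: -ku when the stem ends in a sibilant (*kukorhis*, *lusez*); -mi when the stem ends in a non-sibilant consonant (*zunolil*, *orih*); -zah when the stem ends in a vowel (*matu*, *era*).
Since the final sound of *da* is /a/ (a vowel), it takes -zah, giving *dazah*.
*ruz*: final sound = /z/, a sibilant → -ku → *ruzku*.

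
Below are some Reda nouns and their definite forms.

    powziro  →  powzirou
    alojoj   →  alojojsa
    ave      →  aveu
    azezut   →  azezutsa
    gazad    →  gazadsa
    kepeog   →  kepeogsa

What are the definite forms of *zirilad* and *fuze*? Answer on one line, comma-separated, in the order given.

The suffix is conditioned by the final sound: -sa when the stem ends in a consonant (*alojoj*, *azezut*, *gazad*, *kepeog*); -u when the stem ends in a vowel (*powziro*, *ave*).
Since the final sound of *zirilad* is /d/ (a consonant), it takes -sa, giving *ziriladsa*.
*fuze* — final sound /e/ (a vowel) → -u → *fuzeu*.

ziriladsa, fuzeu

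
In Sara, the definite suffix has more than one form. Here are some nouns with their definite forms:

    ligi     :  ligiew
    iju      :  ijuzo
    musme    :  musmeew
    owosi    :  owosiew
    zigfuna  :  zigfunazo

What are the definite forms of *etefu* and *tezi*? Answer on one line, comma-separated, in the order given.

The alternation tracks the last vowel of the stem — -ew when the last vowel of the stem is a front vowel (*ligi*, *musme*, *owosi*); -zo when the last vowel of the stem is a back vowel (*iju*, *zigfuna*).
Since the last vowel of *etefu* is /u/ (a back vowel), it takes -zo, giving *etefuzo*.
*tezi* — last vowel /i/ (a front vowel) → -ew → *teziew*.

etefuzo, teziew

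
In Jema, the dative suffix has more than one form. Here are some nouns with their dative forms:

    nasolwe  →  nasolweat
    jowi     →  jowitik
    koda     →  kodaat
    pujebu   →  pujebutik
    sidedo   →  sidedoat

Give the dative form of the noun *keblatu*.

keblatutik

The suffix is conditioned by the last vowel: -tik when the last vowel of the stem is a high vowel (*jowi*, *pujebu*); -at when the last vowel of the stem is a non-high vowel (*nasolwe*, *koda*, *sidedo*).
*keblatu*: last vowel = /u/, a high vowel → -tik → *keblatutik*.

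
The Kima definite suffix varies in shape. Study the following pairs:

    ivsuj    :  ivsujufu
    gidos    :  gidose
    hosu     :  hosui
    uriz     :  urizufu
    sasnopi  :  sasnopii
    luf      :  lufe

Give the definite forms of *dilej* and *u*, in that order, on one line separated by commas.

The pattern is voicing of the final sound: -e when the stem ends in a voiceless consonant (*gidos*, *luf*); -ufu when the stem ends in a voiced consonant (*ivsuj*, *uriz*); -i when the stem ends in a vowel (*hosu*, *sasnopi*).
The final sound of *dilej* is /j/, which is a voiced consonant, so the suffix is -ufu, giving *dilejufu*.
The final sound of *u* is /u/, which is a vowel, so the suffix is -i, giving *ui*.

dilejufu, ui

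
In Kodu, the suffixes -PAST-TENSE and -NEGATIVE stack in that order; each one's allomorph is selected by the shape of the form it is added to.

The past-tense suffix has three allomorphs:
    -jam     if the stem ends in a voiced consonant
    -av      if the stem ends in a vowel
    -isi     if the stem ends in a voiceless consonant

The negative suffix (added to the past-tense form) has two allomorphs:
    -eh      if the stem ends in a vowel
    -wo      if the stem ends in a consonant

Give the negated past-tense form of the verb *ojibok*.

The final sound of *ojibok* is /k/, which is a voiceless consonant, so the past-tense suffix is -isi, giving *ojibokisi*.
Since the final sound of the past-tense form *ojibokisi* is /i/ (a vowel), it takes -eh, giving *ojibokisieh*.

ojibokisieh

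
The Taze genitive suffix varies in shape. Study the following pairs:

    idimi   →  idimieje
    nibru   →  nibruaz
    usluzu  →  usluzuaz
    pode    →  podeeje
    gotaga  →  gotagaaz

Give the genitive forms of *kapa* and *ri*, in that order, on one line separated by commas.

The suffix is conditioned by the last vowel: -eje when the last vowel of the stem is a front vowel (*idimi*, *pode*); -az when the last vowel of the stem is a back vowel (*nibru*, *usluzu*, *gotaga*).
Since the last vowel of *kapa* is /a/ (a back vowel), it takes -az, giving *kapaaz*.
The last vowel of *ri* is /i/, which is a front vowel, so the suffix is -eje, giving *rieje*.

kapaaz, rieje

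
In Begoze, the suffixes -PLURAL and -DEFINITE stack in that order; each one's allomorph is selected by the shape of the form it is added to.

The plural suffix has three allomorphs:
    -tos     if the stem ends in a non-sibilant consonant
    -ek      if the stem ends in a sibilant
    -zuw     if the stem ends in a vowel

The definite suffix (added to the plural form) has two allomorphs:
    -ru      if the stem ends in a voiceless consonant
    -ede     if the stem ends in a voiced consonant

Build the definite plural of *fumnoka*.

fumnokazuwede

*fumnoka*: final sound = /a/, a vowel → -zuw → *fumnokazuw*.
The plural form *fumnokazuw*: final consonant = /w/, voiced → -ede → *fumnokazuwede*.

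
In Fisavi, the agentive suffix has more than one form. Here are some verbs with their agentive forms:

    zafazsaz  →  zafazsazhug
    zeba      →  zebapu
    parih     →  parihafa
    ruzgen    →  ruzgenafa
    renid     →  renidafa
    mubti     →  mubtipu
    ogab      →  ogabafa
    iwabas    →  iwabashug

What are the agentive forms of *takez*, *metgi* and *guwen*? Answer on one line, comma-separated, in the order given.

The pattern is sibilance of the final sound: -hug when the stem ends in a sibilant (*zafazsaz*, *iwabas*); -afa when the stem ends in a non-sibilant consonant (*parih*, *ruzgen*, *renid*, *ogab*); -pu when the stem ends in a vowel (*zeba*, *mubti*).
*takez*: final sound = /z/, a sibilant → -hug → *takezhug*.
*metgi* — final sound /i/ (a vowel) → -pu → *metgipu*.
*guwen* — final sound /n/ (a non-sibilant consonant) → -afa → *guwenafa*.

takezhug, metgipu, guwenafa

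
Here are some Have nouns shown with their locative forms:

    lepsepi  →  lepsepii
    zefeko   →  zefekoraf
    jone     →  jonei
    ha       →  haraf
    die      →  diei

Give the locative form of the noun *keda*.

kedaraf

The alternation tracks the last vowel of the stem — -i when the last vowel of the stem is a front vowel (*lepsepi*, *jone*, *die*); -raf when the last vowel of the stem is a back vowel (*zefeko*, *ha*).
Since the last vowel of *keda* is /a/ (a back vowel), it takes -raf, giving *kedaraf*.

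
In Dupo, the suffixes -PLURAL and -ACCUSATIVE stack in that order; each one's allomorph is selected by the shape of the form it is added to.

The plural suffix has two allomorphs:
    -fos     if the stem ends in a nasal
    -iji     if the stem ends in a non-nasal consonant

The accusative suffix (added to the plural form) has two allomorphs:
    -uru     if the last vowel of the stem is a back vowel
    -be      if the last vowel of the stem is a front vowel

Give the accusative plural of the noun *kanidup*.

kanidupijibe

*kanidup* — final consonant /p/ (non-nasal) → -iji → *kanidupiji*.
Since the last vowel of the plural form *kanidupiji* is /i/ (a front vowel), it takes -be, giving *kanidupijibe*.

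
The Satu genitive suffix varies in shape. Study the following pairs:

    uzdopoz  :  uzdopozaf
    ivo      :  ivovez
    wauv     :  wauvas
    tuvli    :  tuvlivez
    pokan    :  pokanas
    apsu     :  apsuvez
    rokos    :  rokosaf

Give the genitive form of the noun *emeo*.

Looking at the final sound of each stem: -af when the stem ends in a sibilant (*uzdopoz*, *rokos*); -as when the stem ends in a non-sibilant consonant (*wauv*, *pokan*); -vez when the stem ends in a vowel (*ivo*, *tuvli*, *apsu*).
Since the final sound of *emeo* is /o/ (a vowel), it takes -vez, giving *emeovez*.

emeovez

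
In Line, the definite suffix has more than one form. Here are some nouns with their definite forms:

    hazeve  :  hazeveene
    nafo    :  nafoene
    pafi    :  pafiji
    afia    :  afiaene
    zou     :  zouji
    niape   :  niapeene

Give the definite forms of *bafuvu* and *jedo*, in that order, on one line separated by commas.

The alternation tracks the last vowel of the stem — -ji when the last vowel of the stem is a high vowel (*pafi*, *zou*); -ene when the last vowel of the stem is a non-high vowel (*hazeve*, *nafo*, *afia*, *niape*).
*bafuvu*: last vowel = /u/, a high vowel → -ji → *bafuvuji*.
The last vowel of *jedo* is /o/, which is a non-high vowel, so the suffix is -ene, giving *jedoene*.

bafuvuji, jedoene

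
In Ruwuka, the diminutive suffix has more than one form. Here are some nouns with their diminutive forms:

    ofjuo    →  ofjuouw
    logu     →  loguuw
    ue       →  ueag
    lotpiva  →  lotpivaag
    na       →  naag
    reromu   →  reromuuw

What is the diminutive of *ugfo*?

ugfouw

Looking at the last vowel of each stem: -uw when the last vowel of the stem is a rounded vowel (*ofjuo*, *logu*, *reromu*); -ag when the last vowel of the stem is an unrounded vowel (*ue*, *lotpiva*, *na*).
*ugfo* — last vowel /o/ (a rounded vowel) → -uw → *ugfouw*.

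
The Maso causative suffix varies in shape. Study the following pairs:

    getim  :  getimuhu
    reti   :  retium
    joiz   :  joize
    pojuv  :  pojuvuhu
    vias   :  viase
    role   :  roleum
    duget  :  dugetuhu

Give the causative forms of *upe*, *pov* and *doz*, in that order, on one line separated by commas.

Looking at the final sound of each stem: -e when the stem ends in a sibilant (*joiz*, *vias*); -uhu when the stem ends in a non-sibilant consonant (*getim*, *pojuv*, *duget*); -um when the stem ends in a vowel (*reti*, *role*).
*upe* — final sound /e/ (a vowel) → -um → *upeum*.
*pov*: final sound = /v/, a non-sibilant consonant → -uhu → *povuhu*.
*doz* — final sound /z/ (a sibilant) → -e → *doze*.

upeum, povuhu, doze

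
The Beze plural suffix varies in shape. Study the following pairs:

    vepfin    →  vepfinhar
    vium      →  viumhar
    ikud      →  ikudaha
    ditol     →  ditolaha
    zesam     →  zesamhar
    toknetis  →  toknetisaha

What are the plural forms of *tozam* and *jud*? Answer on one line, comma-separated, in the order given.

The suffix is conditioned by the final consonant: -har when the stem ends in a nasal (*vepfin*, *vium*, *zesam*); -aha when the stem ends in a non-nasal consonant (*ikud*, *ditol*, *toknetis*).
Since the final consonant of *tozam* is /m/ (a nasal), it takes -har, giving *tozamhar*.
Since the final consonant of *jud* is /d/ (non-nasal), it takes -aha, giving *judaha*.

tozamhar, judaha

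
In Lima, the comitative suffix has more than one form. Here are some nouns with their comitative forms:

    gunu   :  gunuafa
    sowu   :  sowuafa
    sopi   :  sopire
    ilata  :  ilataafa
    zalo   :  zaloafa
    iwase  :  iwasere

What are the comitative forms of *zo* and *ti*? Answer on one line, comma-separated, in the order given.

Looking at the last vowel of each stem: -re when the last vowel of the stem is a front vowel (*sopi*, *iwase*); -afa when the last vowel of the stem is a back vowel (*gunu*, *sowu*, *ilata*, *zalo*).
*zo* — last vowel /o/ (a back vowel) → -afa → *zoafa*.
Since the last vowel of *ti* is /i/ (a front vowel), it takes -re, giving *tire*.

zoafa, tire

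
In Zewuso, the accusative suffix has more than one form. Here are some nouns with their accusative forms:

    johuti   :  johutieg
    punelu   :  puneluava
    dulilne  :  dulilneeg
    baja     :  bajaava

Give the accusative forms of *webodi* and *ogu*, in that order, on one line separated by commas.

webodieg, oguava

The pattern is front/back vowel harmony: -eg when the last vowel of the stem is a front vowel (*johuti*, *dulilne*); -ava when the last vowel of the stem is a back vowel (*punelu*, *baja*).
*webodi*: last vowel = /i/, a front vowel → -eg → *webodieg*.
*ogu*: last vowel = /u/, a back vowel → -ava → *oguava*.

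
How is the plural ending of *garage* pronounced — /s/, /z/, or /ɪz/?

The stem *garage* ends in a sibilant (/s, z, ʃ, ʒ, tʃ, dʒ/).
The plural suffix surfaces as /ɪz/ after sibilants, /s/ after other voiceless consonants, and /z/ after other voiced sounds.
So the plural -s on *garage* is pronounced /ɪz/.

/ɪz/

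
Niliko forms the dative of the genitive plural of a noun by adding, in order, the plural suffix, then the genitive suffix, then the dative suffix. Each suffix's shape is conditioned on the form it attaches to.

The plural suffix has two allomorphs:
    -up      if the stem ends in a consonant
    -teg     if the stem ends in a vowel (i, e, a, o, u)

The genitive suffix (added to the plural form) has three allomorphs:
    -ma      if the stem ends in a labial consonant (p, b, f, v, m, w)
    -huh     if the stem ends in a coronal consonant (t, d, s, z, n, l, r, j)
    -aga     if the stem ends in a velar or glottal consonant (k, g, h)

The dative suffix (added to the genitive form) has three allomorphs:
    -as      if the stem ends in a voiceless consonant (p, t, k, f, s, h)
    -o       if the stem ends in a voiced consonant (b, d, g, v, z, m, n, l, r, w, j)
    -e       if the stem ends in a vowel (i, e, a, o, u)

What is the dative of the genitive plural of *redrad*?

*redrad*: final sound = /d/, a consonant → -up → *redradup*.
The final consonant of the plural form *redradup* is /p/, which is labial, so the genitive suffix is -ma, giving *redradupma*.
The genitive form *redradupma*: final sound = /a/, a vowel → -e → *redradupmae*.

redradupmae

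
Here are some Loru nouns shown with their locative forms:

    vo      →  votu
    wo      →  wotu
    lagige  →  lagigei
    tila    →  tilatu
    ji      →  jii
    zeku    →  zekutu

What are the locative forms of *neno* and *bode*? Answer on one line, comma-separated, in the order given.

The pattern is front/back vowel harmony: -i when the last vowel of the stem is a front vowel (*lagige*, *ji*); -tu when the last vowel of the stem is a back vowel (*vo*, *wo*, *tila*, *zeku*).
*neno*: last vowel = /o/, a back vowel → -tu → *nenotu*.
*bode*: last vowel = /e/, a front vowel → -i → *bodei*.

nenotu, bodei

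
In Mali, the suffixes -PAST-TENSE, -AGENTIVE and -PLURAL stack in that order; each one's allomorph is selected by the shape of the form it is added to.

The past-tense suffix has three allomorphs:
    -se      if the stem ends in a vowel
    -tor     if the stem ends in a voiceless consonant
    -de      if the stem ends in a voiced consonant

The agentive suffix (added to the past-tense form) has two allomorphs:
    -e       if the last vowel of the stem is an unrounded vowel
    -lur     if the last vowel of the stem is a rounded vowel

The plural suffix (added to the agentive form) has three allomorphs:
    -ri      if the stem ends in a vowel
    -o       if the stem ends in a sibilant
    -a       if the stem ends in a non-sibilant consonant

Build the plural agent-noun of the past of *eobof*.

Since the final sound of *eobof* is /f/ (a voiceless consonant), it takes -tor, giving *eoboftor*.
Since the last vowel of the past-tense form *eoboftor* is /o/ (a rounded vowel), it takes -lur, giving *eoboftorlur*.
The agentive form *eoboftorlur*: final sound = /r/, a non-sibilant consonant → -a → *eoboftorlura*.

eoboftorlura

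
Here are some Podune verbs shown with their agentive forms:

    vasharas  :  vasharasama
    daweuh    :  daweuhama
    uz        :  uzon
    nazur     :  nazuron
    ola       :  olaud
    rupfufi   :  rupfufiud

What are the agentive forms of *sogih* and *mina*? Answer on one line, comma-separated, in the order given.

The alternation tracks the final sound of the stem — -ama when the stem ends in a voiceless consonant (*vasharas*, *daweuh*); -on when the stem ends in a voiced consonant (*uz*, *nazur*); -ud when the stem ends in a vowel (*ola*, *rupfufi*).
*sogih*: final sound = /h/, a voiceless consonant → -ama → *sogihama*.
*mina* — final sound /a/ (a vowel) → -ud → *minaud*.

sogihama, minaud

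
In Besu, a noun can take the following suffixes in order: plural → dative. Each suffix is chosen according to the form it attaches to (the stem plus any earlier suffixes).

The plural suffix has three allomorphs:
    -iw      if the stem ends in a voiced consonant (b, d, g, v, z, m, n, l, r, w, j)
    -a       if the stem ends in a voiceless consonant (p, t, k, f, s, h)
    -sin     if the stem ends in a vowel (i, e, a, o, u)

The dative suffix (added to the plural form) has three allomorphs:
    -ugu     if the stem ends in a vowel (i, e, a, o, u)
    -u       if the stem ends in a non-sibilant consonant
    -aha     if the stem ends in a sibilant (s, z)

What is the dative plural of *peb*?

Since the final sound of *peb* is /b/ (a voiced consonant), it takes -iw, giving *pebiw*.
Since the final sound of the plural form *pebiw* is /w/ (a non-sibilant consonant), it takes -u, giving *pebiwu*.

pebiwu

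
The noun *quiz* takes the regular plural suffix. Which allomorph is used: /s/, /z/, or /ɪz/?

/ɪz/

The stem *quiz* ends in a sibilant (/s, z, ʃ, ʒ, tʃ, dʒ/).
The plural suffix surfaces as /ɪz/ after sibilants, /s/ after other voiceless consonants, and /z/ after other voiced sounds.
So the plural -s on *quiz* is pronounced /ɪz/.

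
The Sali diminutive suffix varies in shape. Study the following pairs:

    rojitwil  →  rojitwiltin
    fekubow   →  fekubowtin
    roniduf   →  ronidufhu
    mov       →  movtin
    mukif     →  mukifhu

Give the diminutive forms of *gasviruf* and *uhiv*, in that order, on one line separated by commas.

The alternation tracks the final consonant of the stem — -hu when the stem ends in a voiceless consonant (*roniduf*, *mukif*); -tin when the stem ends in a voiced consonant (*rojitwil*, *fekubow*, *mov*).
*gasviruf* — final consonant /f/ (voiceless) → -hu → *gasvirufhu*.
*uhiv*: final consonant = /v/, voiced → -tin → *uhivtin*.

gasvirufhu, uhivtin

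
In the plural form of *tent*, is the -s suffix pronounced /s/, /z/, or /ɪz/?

The stem *tent* ends in a voiceless non-sibilant consonant.
The plural suffix surfaces as /ɪz/ after sibilants, /s/ after other voiceless consonants, and /z/ after other voiced sounds.
So the plural -s on *tent* is pronounced /s/.

/s/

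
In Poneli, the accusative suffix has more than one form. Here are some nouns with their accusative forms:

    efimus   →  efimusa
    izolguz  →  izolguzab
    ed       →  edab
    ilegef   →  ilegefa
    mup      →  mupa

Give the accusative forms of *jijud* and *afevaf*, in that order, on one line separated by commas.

The pattern is voicing of the final consonant: -a when the stem ends in a voiceless consonant (*efimus*, *ilegef*, *mup*); -ab when the stem ends in a voiced consonant (*izolguz*, *ed*).
*jijud* — final consonant /d/ (voiced) → -ab → *jijudab*.
*afevaf*: final consonant = /f/, voiceless → -a → *afevafa*.

jijudab, afevafa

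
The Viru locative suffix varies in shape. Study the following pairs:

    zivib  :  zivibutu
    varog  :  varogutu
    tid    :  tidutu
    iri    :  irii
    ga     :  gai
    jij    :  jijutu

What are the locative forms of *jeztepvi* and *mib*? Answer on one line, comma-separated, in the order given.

Looking at the final sound of each stem: -utu when the stem ends in a consonant (*zivib*, *varog*, *tid*, *jij*); -i when the stem ends in a vowel (*iri*, *ga*).
Since the final sound of *jeztepvi* is /i/ (a vowel), it takes -i, giving *jeztepvii*.
*mib* — final sound /b/ (a consonant) → -utu → *mibutu*.

jeztepvii, mibutu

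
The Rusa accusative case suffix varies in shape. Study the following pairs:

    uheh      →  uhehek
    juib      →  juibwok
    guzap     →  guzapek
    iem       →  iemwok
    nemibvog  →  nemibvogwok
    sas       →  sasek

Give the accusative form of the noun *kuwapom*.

kuwapomwok

The suffix is conditioned by the final consonant: -ek when the stem ends in a voiceless consonant (*uheh*, *guzap*, *sas*); -wok when the stem ends in a voiced consonant (*juib*, *iem*, *nemibvog*).
*kuwapom* — final consonant /m/ (voiced) → -wok → *kuwapomwok*.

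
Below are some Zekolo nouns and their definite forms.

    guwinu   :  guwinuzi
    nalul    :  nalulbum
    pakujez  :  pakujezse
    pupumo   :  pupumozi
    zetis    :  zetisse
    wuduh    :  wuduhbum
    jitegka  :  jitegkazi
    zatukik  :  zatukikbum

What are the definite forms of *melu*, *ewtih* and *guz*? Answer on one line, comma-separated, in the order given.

meluzi, ewtihbum, guzse

The suffix is conditioned by the final sound: -se when the stem ends in a sibilant (*pakujez*, *zetis*); -bum when the stem ends in a non-sibilant consonant (*nalul*, *wuduh*, *zatukik*); -zi when the stem ends in a vowel (*guwinu*, *pupumo*, *jitegka*).
Since the final sound of *melu* is /u/ (a vowel), it takes -zi, giving *meluzi*.
*ewtih* — final sound /h/ (a non-sibilant consonant) → -bum → *ewtihbum*.
*guz*: final sound = /z/, a sibilant → -se → *guzse*.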